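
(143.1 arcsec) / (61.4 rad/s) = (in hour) 3.139e-09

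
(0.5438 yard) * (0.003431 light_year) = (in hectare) 1.614e+09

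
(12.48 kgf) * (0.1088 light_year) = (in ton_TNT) 3.011e+07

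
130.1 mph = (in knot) 113.1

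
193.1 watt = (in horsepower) 0.259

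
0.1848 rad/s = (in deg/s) 10.59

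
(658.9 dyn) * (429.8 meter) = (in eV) 1.768e+19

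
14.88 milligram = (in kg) 1.488e-05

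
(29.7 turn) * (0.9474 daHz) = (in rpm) 1.688e+04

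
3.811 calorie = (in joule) 15.95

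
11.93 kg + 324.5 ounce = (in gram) 2.113e+04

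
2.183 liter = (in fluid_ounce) 73.82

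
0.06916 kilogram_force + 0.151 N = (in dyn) 8.292e+04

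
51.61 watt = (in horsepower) 0.06921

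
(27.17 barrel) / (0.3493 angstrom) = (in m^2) 1.237e+11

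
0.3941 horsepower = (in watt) 293.9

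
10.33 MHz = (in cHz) 1.033e+09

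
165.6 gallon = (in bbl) 3.943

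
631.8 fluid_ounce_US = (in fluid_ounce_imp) 657.6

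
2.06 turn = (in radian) 12.94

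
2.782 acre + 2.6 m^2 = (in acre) 2.783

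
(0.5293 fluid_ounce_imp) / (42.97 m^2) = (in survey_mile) 2.175e-10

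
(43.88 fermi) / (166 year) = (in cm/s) 8.382e-22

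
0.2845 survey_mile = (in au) 3.061e-09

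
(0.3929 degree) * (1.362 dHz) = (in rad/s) 0.000934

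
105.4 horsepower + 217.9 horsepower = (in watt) 2.411e+05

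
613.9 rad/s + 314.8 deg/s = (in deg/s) 3.549e+04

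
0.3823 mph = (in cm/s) 17.09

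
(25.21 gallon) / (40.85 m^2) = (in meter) 0.002336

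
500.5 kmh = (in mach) 0.4083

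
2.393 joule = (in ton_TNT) 5.719e-10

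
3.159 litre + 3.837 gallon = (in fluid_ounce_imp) 622.4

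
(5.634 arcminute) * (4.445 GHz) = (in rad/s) 7.285e+06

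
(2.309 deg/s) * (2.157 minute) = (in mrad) 5216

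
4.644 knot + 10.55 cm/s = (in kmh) 8.98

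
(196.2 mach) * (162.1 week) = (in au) 43.78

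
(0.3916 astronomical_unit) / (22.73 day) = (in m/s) 2.983e+04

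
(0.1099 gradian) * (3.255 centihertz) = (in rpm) 0.0005366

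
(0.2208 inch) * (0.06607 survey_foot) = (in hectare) 1.129e-08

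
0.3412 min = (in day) 0.0002369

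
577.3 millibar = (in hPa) 577.3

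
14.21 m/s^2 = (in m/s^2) 14.21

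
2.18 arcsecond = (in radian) 1.057e-05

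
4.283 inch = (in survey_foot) 0.3569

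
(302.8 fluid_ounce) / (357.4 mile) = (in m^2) 1.557e-08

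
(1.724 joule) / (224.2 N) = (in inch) 0.3027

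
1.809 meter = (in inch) 71.22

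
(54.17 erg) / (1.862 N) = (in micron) 2.909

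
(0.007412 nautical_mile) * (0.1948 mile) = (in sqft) 4.632e+04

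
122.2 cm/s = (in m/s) 1.222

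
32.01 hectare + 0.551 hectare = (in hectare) 32.56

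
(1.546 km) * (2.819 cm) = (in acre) 0.01077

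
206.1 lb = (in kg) 93.49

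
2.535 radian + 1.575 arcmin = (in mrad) 2535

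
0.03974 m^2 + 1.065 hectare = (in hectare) 1.065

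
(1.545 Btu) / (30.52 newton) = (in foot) 175.2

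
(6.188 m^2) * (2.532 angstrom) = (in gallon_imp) 3.446e-07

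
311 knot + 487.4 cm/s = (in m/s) 164.9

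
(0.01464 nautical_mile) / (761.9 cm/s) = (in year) 1.128e-07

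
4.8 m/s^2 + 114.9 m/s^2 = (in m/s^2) 119.7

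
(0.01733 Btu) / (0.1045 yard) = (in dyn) 1.913e+07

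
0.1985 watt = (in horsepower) 0.0002662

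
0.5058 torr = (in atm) 0.0006655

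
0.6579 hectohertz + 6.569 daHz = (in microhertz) 1.315e+08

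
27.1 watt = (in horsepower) 0.03634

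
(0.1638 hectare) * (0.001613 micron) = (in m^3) 2.642e-06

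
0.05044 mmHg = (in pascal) 6.725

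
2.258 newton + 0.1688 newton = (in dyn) 2.427e+05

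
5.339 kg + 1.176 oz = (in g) 5372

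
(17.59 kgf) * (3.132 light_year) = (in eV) 3.19e+37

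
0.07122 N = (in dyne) 7122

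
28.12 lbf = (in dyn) 1.251e+07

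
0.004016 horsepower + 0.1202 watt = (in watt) 3.115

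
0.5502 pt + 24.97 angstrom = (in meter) 0.0001941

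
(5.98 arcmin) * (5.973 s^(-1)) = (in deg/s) 0.5953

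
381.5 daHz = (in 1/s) 3815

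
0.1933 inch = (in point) 13.92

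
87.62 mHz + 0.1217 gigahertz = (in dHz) 1.217e+09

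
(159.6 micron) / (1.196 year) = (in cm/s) 4.232e-10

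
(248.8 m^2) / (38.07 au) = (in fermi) 4.369e+04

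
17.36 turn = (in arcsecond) 2.25e+07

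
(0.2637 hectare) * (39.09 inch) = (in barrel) 1.647e+04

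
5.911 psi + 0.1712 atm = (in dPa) 5.81e+05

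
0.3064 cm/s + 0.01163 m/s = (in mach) 4.315e-05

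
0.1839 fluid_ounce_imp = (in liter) 0.005225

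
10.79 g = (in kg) 0.01079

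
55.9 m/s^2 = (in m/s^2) 55.9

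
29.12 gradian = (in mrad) 457.4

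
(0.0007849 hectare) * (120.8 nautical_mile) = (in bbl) 1.104e+07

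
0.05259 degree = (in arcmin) 3.155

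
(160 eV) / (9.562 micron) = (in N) 2.681e-12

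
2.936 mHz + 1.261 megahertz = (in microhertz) 1.261e+12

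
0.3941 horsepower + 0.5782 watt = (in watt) 294.5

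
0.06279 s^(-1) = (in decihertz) 0.6279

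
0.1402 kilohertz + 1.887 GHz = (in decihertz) 1.887e+10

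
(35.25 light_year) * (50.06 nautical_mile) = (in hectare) 3.092e+18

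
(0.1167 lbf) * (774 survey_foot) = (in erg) 1.225e+09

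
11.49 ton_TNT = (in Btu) 4.557e+07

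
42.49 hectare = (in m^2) 4.249e+05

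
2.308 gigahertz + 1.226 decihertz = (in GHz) 2.308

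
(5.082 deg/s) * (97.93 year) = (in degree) 1.569e+10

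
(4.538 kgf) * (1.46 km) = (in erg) 6.497e+11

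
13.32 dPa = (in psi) 0.0001932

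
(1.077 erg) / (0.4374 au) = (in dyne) 1.646e-13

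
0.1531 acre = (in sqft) 6669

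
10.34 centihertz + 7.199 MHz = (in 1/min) 4.319e+08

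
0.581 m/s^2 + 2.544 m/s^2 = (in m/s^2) 3.125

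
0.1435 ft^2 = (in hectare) 1.333e-06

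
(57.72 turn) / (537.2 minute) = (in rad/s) 0.01125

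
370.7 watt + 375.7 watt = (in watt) 746.4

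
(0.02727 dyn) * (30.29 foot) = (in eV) 1.571e+13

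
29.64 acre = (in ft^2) 1.291e+06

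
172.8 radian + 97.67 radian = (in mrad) 2.705e+05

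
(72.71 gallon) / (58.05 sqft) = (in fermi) 5.104e+13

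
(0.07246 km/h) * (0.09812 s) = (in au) 1.32e-14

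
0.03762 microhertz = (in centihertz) 3.762e-06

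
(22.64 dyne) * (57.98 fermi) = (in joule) 1.313e-17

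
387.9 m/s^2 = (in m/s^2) 387.9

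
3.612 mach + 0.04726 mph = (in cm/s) 1.23e+05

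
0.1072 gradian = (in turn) 0.000268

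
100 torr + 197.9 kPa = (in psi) 30.64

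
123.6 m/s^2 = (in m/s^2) 123.6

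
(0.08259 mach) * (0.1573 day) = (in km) 382.2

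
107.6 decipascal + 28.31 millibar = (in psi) 0.4122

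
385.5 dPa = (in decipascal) 385.5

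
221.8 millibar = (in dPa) 2.218e+05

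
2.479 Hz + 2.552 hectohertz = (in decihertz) 2577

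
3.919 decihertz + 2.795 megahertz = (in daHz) 2.795e+05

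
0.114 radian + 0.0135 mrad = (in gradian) 7.258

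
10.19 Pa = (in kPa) 0.01019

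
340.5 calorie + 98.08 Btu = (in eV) 6.548e+23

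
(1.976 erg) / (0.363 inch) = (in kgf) 2.185e-06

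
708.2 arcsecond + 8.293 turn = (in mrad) 5.211e+04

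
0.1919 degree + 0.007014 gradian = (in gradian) 0.2202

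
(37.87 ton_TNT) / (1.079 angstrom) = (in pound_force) 3.301e+20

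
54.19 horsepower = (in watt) 4.041e+04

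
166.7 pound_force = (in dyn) 7.415e+07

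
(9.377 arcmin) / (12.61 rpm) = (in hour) 5.738e-07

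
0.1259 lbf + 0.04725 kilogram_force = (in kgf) 0.1044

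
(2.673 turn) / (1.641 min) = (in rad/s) 0.1706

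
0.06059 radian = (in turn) 0.009643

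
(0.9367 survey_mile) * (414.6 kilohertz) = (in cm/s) 6.25e+10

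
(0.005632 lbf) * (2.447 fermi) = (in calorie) 1.465e-17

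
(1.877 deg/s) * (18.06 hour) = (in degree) 1.22e+05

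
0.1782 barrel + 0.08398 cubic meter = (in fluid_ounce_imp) 3953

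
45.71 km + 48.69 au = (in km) 7.284e+09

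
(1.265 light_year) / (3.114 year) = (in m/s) 1.219e+08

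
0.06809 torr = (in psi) 0.001317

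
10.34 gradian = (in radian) 0.1624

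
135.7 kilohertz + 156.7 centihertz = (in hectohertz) 1357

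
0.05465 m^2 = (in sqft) 0.5882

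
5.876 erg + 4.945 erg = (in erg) 10.82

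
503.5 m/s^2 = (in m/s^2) 503.5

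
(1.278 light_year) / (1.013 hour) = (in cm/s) 3.315e+14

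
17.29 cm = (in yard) 0.1891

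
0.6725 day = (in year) 0.001842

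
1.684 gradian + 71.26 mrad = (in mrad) 97.71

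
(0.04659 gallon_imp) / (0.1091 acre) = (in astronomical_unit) 3.207e-18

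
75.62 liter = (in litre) 75.62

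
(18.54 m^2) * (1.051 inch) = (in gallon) 130.7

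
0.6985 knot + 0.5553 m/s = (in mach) 0.002686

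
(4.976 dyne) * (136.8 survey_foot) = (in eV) 1.295e+16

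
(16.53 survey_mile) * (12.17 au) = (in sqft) 5.213e+17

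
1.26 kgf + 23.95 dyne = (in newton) 12.36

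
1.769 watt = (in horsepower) 0.002372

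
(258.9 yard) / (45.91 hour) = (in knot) 0.002784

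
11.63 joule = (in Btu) 0.01102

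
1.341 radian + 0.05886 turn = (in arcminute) 5881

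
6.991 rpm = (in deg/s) 41.95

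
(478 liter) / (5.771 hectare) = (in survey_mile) 5.147e-09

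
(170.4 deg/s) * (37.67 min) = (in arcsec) 1.386e+09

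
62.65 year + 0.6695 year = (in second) 1.997e+09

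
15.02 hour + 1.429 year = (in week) 74.6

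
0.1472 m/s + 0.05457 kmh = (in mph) 0.3632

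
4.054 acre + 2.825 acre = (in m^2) 2.784e+04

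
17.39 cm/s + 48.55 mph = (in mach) 0.06425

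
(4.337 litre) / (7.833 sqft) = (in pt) 16.89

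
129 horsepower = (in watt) 9.62e+04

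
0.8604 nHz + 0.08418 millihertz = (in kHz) 8.418e-08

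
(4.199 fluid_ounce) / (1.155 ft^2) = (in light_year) 1.223e-19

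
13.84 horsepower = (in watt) 1.032e+04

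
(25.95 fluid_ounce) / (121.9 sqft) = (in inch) 0.002668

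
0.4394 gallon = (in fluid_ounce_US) 56.24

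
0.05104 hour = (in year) 5.826e-06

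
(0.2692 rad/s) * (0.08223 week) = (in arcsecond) 2.761e+09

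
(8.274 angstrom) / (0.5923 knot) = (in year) 8.611e-17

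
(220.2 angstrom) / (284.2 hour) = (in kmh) 7.748e-14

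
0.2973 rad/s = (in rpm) 2.839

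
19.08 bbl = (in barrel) 19.08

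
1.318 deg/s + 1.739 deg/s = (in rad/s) 0.05335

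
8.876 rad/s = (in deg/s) 508.6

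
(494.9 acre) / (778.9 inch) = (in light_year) 1.07e-11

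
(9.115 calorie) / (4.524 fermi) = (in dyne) 8.43e+20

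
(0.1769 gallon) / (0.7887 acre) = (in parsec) 6.799e-24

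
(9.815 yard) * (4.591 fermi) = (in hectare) 4.12e-18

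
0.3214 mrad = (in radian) 0.0003214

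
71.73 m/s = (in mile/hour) 160.5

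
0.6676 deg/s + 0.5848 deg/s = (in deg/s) 1.252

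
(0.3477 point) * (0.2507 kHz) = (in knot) 0.05978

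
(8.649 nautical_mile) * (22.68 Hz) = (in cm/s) 3.633e+07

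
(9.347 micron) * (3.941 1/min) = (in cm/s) 6.139e-05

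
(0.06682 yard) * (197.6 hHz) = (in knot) 2347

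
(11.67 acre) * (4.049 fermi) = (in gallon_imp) 4.206e-08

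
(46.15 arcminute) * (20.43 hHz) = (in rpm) 261.9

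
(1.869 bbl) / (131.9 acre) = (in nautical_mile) 3.006e-10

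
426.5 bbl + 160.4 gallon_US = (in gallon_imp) 1.505e+04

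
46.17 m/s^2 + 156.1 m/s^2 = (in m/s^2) 202.3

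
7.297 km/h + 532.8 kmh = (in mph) 335.6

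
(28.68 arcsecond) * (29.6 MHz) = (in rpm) 3.93e+04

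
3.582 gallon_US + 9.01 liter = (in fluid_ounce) 763.2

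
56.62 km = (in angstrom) 5.662e+14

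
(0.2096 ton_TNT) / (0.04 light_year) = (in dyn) 0.2317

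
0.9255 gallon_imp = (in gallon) 1.111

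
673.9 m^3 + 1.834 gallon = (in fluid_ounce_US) 2.279e+07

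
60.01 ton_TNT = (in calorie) 6.001e+10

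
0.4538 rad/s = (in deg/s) 26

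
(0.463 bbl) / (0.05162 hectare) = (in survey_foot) 0.0004679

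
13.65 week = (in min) 1.376e+05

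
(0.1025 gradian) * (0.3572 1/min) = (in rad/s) 9.585e-06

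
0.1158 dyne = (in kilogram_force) 1.181e-07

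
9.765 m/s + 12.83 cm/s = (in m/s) 9.893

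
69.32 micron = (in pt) 0.1965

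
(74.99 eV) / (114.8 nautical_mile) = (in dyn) 5.651e-18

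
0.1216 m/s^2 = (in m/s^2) 0.1216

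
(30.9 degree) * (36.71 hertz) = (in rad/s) 19.8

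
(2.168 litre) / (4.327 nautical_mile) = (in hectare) 2.705e-11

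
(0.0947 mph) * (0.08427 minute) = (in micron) 2.141e+05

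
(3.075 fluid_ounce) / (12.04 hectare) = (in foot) 2.478e-09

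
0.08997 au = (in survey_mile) 8.363e+06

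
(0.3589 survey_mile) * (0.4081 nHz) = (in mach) 6.923e-10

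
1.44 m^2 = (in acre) 0.0003558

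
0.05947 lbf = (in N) 0.2645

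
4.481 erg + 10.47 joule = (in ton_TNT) 2.502e-09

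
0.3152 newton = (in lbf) 0.07086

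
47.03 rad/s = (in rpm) 449.1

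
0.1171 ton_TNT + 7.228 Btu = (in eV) 3.058e+27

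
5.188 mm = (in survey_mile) 3.224e-06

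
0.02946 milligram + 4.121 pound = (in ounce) 65.94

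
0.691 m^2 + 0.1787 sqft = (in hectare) 7.076e-05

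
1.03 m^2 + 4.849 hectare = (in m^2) 4.849e+04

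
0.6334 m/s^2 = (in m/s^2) 0.6334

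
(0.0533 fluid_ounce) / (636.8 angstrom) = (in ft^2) 266.4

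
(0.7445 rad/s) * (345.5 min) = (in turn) 2456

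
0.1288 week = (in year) 0.00247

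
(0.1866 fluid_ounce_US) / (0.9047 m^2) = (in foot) 2.001e-05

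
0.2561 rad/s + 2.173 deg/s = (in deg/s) 16.85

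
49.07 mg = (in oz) 0.001731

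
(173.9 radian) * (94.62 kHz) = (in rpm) 1.571e+08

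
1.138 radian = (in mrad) 1138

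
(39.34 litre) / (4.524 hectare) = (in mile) 5.403e-10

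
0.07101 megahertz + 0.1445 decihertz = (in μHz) 7.101e+10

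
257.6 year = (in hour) 2.257e+06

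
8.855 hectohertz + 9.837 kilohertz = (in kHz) 10.72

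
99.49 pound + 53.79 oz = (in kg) 46.65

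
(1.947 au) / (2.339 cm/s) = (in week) 2.059e+07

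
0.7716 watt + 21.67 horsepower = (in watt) 1.616e+04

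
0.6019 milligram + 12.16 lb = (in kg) 5.516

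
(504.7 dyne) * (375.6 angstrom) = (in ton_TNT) 4.531e-20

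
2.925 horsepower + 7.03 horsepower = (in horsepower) 9.955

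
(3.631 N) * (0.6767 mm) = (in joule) 0.002457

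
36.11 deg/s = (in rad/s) 0.6302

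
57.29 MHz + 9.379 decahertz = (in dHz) 5.729e+08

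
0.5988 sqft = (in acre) 1.375e-05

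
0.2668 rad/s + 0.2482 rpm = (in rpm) 2.796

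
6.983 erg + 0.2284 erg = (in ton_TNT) 1.724e-16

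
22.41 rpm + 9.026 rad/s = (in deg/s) 651.6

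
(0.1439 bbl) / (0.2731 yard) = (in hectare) 9.161e-06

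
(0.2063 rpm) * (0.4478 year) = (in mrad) 3.051e+08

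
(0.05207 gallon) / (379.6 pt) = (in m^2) 0.001472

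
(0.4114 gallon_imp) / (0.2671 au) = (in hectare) 4.681e-18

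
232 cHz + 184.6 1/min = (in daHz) 0.5397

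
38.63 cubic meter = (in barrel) 243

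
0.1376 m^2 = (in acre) 3.4e-05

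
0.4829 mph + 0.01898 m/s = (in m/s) 0.2349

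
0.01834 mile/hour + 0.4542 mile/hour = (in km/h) 0.7605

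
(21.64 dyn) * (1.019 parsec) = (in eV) 4.247e+31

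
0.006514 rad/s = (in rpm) 0.0622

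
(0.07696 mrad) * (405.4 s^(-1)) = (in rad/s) 0.0312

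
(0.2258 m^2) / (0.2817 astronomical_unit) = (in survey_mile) 3.329e-15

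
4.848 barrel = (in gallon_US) 203.6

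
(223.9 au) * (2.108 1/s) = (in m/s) 7.061e+13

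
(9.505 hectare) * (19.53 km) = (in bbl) 1.168e+10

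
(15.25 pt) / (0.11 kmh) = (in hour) 4.891e-05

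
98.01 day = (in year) 0.2685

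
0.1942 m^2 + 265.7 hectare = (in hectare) 265.7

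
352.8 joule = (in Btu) 0.3344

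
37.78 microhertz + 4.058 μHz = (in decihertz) 0.0004184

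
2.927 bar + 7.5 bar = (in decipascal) 1.043e+07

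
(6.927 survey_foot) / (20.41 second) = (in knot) 0.2011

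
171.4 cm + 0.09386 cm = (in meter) 1.715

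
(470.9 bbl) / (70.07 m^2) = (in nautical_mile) 0.0005769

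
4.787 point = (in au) 1.129e-14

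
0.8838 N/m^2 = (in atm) 8.722e-06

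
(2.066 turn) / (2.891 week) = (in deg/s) 0.0004254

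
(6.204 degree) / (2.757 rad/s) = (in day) 4.546e-07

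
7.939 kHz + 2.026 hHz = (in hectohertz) 81.42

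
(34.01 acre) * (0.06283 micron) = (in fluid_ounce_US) 292.4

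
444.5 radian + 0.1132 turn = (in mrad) 4.452e+05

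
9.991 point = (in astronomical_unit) 2.356e-14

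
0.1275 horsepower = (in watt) 95.08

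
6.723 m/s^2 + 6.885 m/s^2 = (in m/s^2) 13.61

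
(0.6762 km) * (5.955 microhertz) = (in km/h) 0.0145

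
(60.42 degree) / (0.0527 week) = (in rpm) 0.0003159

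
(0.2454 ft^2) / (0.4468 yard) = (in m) 0.0558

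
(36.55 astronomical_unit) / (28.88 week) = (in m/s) 3.13e+05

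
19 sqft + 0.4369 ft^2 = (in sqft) 19.44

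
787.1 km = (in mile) 489.1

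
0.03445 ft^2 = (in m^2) 0.003201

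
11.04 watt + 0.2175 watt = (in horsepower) 0.0151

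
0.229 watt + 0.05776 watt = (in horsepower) 0.0003846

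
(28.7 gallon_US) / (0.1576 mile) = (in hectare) 4.283e-08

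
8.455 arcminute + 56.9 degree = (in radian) 0.9956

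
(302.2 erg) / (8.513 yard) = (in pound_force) 8.727e-07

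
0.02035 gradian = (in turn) 5.088e-05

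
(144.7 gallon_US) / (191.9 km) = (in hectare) 2.854e-10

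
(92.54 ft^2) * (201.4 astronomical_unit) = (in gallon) 6.843e+16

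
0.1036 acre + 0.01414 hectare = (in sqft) 6035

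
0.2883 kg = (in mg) 2.883e+05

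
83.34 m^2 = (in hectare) 0.008334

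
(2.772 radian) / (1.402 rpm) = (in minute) 0.3147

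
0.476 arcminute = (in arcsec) 28.56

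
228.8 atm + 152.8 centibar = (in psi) 3385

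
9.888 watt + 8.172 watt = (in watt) 18.06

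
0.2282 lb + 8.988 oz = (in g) 358.3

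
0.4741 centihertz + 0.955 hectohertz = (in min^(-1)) 5730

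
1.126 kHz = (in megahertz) 0.001126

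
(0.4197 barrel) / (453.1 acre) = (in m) 3.639e-08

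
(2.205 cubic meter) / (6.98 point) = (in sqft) 9639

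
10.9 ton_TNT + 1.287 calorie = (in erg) 4.561e+17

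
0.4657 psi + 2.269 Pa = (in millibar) 32.13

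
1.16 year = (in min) 6.097e+05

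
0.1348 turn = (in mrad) 847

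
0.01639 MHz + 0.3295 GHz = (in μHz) 3.295e+14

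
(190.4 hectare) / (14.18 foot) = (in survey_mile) 273.7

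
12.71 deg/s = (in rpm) 2.118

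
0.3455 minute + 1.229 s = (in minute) 0.366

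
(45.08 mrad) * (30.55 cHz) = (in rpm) 0.1315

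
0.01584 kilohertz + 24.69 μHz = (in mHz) 1.584e+04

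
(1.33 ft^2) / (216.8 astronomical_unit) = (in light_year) 4.027e-31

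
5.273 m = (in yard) 5.767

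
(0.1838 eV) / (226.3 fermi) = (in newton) 1.301e-07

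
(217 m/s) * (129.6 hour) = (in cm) 1.012e+10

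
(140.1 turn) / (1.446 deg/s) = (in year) 0.001106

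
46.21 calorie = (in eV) 1.207e+21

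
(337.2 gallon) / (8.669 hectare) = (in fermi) 1.472e+10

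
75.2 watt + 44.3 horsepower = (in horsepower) 44.4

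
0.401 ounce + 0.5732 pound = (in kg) 0.2714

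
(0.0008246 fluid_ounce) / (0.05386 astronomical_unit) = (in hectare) 3.027e-22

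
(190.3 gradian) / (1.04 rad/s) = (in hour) 0.0007984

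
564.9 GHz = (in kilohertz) 5.649e+08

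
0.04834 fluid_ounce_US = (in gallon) 0.0003777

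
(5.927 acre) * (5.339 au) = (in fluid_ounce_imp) 6.742e+20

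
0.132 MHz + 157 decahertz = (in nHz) 1.336e+14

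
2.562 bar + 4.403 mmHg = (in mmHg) 1926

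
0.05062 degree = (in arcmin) 3.037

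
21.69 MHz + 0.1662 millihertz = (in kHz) 2.169e+04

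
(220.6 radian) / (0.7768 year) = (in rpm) 8.599e-05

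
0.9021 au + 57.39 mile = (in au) 0.9021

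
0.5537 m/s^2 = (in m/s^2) 0.5537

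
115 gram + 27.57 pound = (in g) 1.262e+04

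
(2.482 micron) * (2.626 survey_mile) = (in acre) 2.592e-06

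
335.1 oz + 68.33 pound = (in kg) 40.49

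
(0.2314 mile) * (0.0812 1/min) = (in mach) 0.00148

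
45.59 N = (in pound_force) 10.25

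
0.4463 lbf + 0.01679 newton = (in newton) 2.002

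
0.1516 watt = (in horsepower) 0.0002033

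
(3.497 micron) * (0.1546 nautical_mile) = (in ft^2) 0.01078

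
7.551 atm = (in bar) 7.651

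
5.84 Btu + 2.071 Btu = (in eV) 5.21e+22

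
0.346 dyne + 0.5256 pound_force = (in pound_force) 0.5256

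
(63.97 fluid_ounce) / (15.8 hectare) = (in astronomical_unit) 8.004e-20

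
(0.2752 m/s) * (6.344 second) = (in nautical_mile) 0.0009427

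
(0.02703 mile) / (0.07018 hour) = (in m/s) 0.1722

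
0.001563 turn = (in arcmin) 33.76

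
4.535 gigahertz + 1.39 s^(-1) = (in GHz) 4.535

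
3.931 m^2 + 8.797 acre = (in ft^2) 3.832e+05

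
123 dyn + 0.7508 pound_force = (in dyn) 3.341e+05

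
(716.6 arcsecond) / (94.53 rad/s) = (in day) 4.254e-10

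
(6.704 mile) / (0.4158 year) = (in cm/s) 0.08228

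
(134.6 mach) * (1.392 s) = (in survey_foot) 2.093e+05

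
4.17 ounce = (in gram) 118.2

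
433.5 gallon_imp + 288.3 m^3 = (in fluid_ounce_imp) 1.022e+07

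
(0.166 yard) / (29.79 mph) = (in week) 1.885e-08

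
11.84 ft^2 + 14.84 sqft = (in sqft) 26.68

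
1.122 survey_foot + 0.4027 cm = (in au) 2.313e-12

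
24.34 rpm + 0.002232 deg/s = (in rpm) 24.34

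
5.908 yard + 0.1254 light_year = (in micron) 1.186e+21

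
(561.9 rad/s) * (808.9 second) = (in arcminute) 1.563e+09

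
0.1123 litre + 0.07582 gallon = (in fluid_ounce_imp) 14.05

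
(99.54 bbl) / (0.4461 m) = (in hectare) 0.003548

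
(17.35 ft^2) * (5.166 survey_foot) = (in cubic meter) 2.538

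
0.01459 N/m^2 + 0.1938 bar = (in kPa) 19.38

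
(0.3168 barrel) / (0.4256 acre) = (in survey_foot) 9.594e-05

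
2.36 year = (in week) 123.1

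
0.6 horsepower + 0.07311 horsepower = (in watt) 501.9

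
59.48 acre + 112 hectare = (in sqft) 1.465e+07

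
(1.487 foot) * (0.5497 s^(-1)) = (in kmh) 0.8969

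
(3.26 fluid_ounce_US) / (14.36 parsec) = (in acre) 5.376e-26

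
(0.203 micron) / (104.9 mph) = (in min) 7.215e-11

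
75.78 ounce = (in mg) 2.148e+06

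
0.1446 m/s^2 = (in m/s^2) 0.1446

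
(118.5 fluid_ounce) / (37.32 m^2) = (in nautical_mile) 5.07e-08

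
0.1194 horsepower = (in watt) 89.04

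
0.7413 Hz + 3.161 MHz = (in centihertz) 3.161e+08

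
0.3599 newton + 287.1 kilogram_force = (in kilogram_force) 287.1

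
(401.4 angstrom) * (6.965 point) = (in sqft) 1.062e-09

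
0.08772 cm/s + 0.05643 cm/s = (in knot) 0.002802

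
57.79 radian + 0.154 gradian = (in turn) 9.198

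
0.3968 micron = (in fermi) 3.968e+08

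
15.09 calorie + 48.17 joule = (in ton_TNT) 2.66e-08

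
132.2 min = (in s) 7932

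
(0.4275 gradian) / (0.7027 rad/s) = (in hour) 2.655e-06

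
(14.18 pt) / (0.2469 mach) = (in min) 9.917e-07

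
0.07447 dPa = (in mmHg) 5.586e-05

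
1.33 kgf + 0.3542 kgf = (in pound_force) 3.713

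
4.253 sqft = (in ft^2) 4.253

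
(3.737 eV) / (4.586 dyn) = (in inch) 5.14e-13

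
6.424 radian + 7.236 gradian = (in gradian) 416.2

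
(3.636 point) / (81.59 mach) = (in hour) 1.283e-11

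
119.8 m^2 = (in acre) 0.0296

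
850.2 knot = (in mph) 978.4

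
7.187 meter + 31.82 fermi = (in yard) 7.86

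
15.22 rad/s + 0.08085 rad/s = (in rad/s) 15.3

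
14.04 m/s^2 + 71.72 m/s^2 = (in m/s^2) 85.76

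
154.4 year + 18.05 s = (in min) 8.115e+07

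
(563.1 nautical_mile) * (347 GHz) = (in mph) 8.095e+17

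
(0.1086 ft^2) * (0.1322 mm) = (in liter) 0.001334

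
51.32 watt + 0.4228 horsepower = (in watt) 366.6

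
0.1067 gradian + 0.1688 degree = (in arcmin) 15.89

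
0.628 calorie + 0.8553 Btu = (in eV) 5.649e+21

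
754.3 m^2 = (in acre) 0.1864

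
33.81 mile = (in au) 3.637e-07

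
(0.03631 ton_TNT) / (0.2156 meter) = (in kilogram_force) 7.185e+07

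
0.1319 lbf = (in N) 0.5867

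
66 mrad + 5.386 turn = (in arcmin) 1.166e+05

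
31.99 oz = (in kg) 0.9069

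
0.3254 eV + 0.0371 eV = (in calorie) 1.388e-20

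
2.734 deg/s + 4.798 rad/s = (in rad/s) 4.846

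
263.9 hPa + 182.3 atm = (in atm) 182.6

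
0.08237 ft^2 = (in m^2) 0.007652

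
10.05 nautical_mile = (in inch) 7.328e+05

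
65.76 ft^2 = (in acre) 0.00151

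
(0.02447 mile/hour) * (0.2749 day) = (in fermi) 2.598e+17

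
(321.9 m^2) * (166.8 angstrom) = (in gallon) 0.001418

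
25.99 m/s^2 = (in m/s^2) 25.99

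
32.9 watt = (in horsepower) 0.04412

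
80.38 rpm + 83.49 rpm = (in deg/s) 983.2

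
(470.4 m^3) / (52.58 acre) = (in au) 1.478e-14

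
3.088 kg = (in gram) 3088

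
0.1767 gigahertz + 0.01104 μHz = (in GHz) 0.1767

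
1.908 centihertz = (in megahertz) 1.908e-08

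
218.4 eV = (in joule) 3.499e-17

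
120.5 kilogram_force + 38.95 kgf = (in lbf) 351.5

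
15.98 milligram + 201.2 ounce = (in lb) 12.58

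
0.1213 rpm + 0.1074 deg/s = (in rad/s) 0.01458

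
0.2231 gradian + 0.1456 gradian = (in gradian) 0.3687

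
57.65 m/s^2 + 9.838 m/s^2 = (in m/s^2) 67.49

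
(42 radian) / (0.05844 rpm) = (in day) 0.07943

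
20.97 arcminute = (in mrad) 6.1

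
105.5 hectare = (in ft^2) 1.136e+07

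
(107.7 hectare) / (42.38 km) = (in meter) 25.41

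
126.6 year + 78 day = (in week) 6612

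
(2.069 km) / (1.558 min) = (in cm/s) 2213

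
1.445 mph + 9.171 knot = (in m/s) 5.364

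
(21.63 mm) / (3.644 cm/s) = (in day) 6.87e-06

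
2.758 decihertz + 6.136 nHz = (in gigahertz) 2.758e-10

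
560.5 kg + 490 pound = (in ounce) 2.761e+04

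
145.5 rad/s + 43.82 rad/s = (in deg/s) 1.085e+04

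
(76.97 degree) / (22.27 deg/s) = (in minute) 0.0576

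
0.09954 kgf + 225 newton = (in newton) 226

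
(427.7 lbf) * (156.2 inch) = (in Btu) 7.154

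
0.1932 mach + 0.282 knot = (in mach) 0.1936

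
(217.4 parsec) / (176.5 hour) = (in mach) 3.101e+10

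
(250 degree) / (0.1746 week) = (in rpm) 0.0003946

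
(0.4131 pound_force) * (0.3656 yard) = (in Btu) 0.0005822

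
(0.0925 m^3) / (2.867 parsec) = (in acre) 2.584e-22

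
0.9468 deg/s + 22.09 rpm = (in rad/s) 2.33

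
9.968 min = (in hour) 0.1661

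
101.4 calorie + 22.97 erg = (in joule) 424.3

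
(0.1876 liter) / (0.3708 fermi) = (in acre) 1.25e+08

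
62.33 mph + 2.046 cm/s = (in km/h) 100.4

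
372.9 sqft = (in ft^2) 372.9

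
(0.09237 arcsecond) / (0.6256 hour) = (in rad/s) 1.988e-10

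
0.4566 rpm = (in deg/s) 2.74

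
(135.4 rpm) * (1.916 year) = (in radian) 8.567e+08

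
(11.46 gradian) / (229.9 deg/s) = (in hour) 1.246e-05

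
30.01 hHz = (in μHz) 3.001e+09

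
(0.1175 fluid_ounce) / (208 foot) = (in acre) 1.354e-11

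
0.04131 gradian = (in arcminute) 2.231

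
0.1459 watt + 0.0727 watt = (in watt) 0.2186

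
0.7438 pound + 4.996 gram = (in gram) 342.4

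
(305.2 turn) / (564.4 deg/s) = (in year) 6.173e-06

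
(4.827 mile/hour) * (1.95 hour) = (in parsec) 4.909e-13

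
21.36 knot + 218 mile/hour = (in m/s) 108.4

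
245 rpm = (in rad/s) 25.66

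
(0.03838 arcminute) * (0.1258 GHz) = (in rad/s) 1404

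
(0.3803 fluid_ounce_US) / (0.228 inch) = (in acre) 4.799e-07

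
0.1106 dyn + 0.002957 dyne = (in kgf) 1.158e-07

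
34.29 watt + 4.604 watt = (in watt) 38.89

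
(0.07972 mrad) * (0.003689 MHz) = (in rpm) 2.808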